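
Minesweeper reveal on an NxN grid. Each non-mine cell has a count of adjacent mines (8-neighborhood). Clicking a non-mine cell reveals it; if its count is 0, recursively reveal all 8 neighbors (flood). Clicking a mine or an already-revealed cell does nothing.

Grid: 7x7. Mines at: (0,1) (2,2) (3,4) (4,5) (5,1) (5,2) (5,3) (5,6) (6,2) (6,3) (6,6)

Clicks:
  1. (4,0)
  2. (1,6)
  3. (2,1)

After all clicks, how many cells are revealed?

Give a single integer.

Answer: 18

Derivation:
Click 1 (4,0) count=1: revealed 1 new [(4,0)] -> total=1
Click 2 (1,6) count=0: revealed 16 new [(0,2) (0,3) (0,4) (0,5) (0,6) (1,2) (1,3) (1,4) (1,5) (1,6) (2,3) (2,4) (2,5) (2,6) (3,5) (3,6)] -> total=17
Click 3 (2,1) count=1: revealed 1 new [(2,1)] -> total=18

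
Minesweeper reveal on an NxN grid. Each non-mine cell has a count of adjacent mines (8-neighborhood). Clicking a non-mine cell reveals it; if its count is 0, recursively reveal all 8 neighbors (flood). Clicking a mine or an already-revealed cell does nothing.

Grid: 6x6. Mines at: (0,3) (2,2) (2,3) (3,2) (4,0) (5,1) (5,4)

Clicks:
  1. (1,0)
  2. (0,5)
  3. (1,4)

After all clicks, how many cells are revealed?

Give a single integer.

Answer: 20

Derivation:
Click 1 (1,0) count=0: revealed 10 new [(0,0) (0,1) (0,2) (1,0) (1,1) (1,2) (2,0) (2,1) (3,0) (3,1)] -> total=10
Click 2 (0,5) count=0: revealed 10 new [(0,4) (0,5) (1,4) (1,5) (2,4) (2,5) (3,4) (3,5) (4,4) (4,5)] -> total=20
Click 3 (1,4) count=2: revealed 0 new [(none)] -> total=20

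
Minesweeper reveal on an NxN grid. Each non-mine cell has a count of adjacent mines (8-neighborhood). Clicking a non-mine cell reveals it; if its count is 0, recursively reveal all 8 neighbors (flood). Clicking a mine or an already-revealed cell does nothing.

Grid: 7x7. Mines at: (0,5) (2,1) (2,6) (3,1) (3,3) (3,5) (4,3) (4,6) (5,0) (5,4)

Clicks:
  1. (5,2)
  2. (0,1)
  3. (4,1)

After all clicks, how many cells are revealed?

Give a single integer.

Answer: 15

Derivation:
Click 1 (5,2) count=1: revealed 1 new [(5,2)] -> total=1
Click 2 (0,1) count=0: revealed 13 new [(0,0) (0,1) (0,2) (0,3) (0,4) (1,0) (1,1) (1,2) (1,3) (1,4) (2,2) (2,3) (2,4)] -> total=14
Click 3 (4,1) count=2: revealed 1 new [(4,1)] -> total=15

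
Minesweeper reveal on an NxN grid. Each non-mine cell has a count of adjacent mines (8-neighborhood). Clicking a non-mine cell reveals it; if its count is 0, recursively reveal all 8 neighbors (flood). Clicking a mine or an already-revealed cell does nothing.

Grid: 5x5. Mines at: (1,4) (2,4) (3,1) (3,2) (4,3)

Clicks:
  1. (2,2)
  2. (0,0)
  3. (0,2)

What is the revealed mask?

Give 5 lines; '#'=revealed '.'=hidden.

Answer: ####.
####.
####.
.....
.....

Derivation:
Click 1 (2,2) count=2: revealed 1 new [(2,2)] -> total=1
Click 2 (0,0) count=0: revealed 11 new [(0,0) (0,1) (0,2) (0,3) (1,0) (1,1) (1,2) (1,3) (2,0) (2,1) (2,3)] -> total=12
Click 3 (0,2) count=0: revealed 0 new [(none)] -> total=12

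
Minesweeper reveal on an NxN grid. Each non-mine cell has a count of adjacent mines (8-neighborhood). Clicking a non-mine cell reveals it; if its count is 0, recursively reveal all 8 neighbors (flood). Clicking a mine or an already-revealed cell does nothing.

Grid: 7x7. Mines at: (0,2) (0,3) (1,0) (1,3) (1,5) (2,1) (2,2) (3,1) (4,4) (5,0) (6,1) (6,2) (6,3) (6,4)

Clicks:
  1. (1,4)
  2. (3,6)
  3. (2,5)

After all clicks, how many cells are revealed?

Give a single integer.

Answer: 11

Derivation:
Click 1 (1,4) count=3: revealed 1 new [(1,4)] -> total=1
Click 2 (3,6) count=0: revealed 10 new [(2,5) (2,6) (3,5) (3,6) (4,5) (4,6) (5,5) (5,6) (6,5) (6,6)] -> total=11
Click 3 (2,5) count=1: revealed 0 new [(none)] -> total=11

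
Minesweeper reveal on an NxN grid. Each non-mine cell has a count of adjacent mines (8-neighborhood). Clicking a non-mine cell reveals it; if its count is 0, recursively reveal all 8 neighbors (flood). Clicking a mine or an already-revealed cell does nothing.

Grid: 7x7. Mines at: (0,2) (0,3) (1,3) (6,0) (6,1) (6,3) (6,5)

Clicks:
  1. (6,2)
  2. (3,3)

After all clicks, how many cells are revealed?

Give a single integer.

Click 1 (6,2) count=2: revealed 1 new [(6,2)] -> total=1
Click 2 (3,3) count=0: revealed 39 new [(0,0) (0,1) (0,4) (0,5) (0,6) (1,0) (1,1) (1,2) (1,4) (1,5) (1,6) (2,0) (2,1) (2,2) (2,3) (2,4) (2,5) (2,6) (3,0) (3,1) (3,2) (3,3) (3,4) (3,5) (3,6) (4,0) (4,1) (4,2) (4,3) (4,4) (4,5) (4,6) (5,0) (5,1) (5,2) (5,3) (5,4) (5,5) (5,6)] -> total=40

Answer: 40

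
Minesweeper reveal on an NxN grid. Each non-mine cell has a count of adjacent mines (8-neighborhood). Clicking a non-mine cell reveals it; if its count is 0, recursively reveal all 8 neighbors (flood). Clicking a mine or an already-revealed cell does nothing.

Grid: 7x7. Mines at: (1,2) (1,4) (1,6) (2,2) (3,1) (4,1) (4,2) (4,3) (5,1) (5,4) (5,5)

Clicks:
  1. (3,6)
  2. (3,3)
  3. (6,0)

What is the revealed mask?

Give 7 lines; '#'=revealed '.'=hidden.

Answer: .......
.......
....###
...####
....###
.......
#......

Derivation:
Click 1 (3,6) count=0: revealed 9 new [(2,4) (2,5) (2,6) (3,4) (3,5) (3,6) (4,4) (4,5) (4,6)] -> total=9
Click 2 (3,3) count=3: revealed 1 new [(3,3)] -> total=10
Click 3 (6,0) count=1: revealed 1 new [(6,0)] -> total=11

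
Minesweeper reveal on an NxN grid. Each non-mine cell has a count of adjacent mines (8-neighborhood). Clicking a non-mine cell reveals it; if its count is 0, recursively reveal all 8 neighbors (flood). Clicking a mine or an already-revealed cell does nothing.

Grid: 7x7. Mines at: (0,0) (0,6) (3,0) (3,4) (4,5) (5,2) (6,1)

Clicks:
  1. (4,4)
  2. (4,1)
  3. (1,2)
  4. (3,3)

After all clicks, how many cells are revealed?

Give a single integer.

Click 1 (4,4) count=2: revealed 1 new [(4,4)] -> total=1
Click 2 (4,1) count=2: revealed 1 new [(4,1)] -> total=2
Click 3 (1,2) count=0: revealed 20 new [(0,1) (0,2) (0,3) (0,4) (0,5) (1,1) (1,2) (1,3) (1,4) (1,5) (2,1) (2,2) (2,3) (2,4) (2,5) (3,1) (3,2) (3,3) (4,2) (4,3)] -> total=22
Click 4 (3,3) count=1: revealed 0 new [(none)] -> total=22

Answer: 22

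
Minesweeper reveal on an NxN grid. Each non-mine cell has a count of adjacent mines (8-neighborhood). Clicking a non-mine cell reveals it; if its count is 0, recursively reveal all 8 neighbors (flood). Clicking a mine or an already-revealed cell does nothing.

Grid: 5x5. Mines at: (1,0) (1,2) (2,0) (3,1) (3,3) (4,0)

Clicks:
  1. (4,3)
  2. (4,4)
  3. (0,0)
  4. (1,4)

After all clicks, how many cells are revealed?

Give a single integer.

Click 1 (4,3) count=1: revealed 1 new [(4,3)] -> total=1
Click 2 (4,4) count=1: revealed 1 new [(4,4)] -> total=2
Click 3 (0,0) count=1: revealed 1 new [(0,0)] -> total=3
Click 4 (1,4) count=0: revealed 6 new [(0,3) (0,4) (1,3) (1,4) (2,3) (2,4)] -> total=9

Answer: 9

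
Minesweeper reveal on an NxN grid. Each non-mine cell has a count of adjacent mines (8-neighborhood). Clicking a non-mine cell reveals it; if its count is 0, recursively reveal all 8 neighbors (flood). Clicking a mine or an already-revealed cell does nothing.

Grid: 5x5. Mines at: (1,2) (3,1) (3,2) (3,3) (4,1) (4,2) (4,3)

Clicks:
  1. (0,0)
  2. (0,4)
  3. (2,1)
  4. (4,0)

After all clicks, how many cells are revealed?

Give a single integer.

Click 1 (0,0) count=0: revealed 6 new [(0,0) (0,1) (1,0) (1,1) (2,0) (2,1)] -> total=6
Click 2 (0,4) count=0: revealed 6 new [(0,3) (0,4) (1,3) (1,4) (2,3) (2,4)] -> total=12
Click 3 (2,1) count=3: revealed 0 new [(none)] -> total=12
Click 4 (4,0) count=2: revealed 1 new [(4,0)] -> total=13

Answer: 13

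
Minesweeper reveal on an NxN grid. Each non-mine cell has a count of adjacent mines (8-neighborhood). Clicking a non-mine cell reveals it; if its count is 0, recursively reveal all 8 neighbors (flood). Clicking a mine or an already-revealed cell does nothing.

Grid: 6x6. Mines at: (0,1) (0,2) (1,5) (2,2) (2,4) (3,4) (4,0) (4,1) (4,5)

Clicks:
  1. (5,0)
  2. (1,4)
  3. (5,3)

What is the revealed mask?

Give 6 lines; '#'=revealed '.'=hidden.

Click 1 (5,0) count=2: revealed 1 new [(5,0)] -> total=1
Click 2 (1,4) count=2: revealed 1 new [(1,4)] -> total=2
Click 3 (5,3) count=0: revealed 6 new [(4,2) (4,3) (4,4) (5,2) (5,3) (5,4)] -> total=8

Answer: ......
....#.
......
......
..###.
#.###.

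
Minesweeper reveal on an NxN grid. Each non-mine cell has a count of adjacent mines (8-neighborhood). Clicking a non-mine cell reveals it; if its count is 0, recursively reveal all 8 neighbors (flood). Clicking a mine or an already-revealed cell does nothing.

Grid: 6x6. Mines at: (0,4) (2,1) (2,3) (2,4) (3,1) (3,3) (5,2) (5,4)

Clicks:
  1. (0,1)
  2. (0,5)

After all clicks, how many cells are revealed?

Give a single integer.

Click 1 (0,1) count=0: revealed 8 new [(0,0) (0,1) (0,2) (0,3) (1,0) (1,1) (1,2) (1,3)] -> total=8
Click 2 (0,5) count=1: revealed 1 new [(0,5)] -> total=9

Answer: 9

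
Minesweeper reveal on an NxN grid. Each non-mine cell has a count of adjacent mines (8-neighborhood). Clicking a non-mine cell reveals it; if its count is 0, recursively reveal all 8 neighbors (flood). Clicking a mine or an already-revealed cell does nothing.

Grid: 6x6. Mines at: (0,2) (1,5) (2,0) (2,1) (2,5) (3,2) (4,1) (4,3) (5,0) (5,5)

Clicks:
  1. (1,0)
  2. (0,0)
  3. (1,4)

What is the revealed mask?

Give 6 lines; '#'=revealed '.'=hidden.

Click 1 (1,0) count=2: revealed 1 new [(1,0)] -> total=1
Click 2 (0,0) count=0: revealed 3 new [(0,0) (0,1) (1,1)] -> total=4
Click 3 (1,4) count=2: revealed 1 new [(1,4)] -> total=5

Answer: ##....
##..#.
......
......
......
......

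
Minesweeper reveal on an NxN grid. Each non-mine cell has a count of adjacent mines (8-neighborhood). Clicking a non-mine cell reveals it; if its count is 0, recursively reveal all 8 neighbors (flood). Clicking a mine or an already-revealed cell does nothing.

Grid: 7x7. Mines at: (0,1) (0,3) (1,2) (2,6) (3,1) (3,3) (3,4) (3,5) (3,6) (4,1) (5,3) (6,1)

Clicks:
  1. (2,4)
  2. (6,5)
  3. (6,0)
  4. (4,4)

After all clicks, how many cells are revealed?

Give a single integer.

Click 1 (2,4) count=3: revealed 1 new [(2,4)] -> total=1
Click 2 (6,5) count=0: revealed 9 new [(4,4) (4,5) (4,6) (5,4) (5,5) (5,6) (6,4) (6,5) (6,6)] -> total=10
Click 3 (6,0) count=1: revealed 1 new [(6,0)] -> total=11
Click 4 (4,4) count=4: revealed 0 new [(none)] -> total=11

Answer: 11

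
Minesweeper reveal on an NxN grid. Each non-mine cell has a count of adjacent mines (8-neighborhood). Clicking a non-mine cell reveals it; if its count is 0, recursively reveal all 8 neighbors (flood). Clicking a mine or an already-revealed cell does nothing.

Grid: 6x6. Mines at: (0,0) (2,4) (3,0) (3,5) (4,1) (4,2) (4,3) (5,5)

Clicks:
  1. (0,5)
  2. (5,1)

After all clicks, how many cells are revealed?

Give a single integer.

Answer: 17

Derivation:
Click 1 (0,5) count=0: revealed 16 new [(0,1) (0,2) (0,3) (0,4) (0,5) (1,1) (1,2) (1,3) (1,4) (1,5) (2,1) (2,2) (2,3) (3,1) (3,2) (3,3)] -> total=16
Click 2 (5,1) count=2: revealed 1 new [(5,1)] -> total=17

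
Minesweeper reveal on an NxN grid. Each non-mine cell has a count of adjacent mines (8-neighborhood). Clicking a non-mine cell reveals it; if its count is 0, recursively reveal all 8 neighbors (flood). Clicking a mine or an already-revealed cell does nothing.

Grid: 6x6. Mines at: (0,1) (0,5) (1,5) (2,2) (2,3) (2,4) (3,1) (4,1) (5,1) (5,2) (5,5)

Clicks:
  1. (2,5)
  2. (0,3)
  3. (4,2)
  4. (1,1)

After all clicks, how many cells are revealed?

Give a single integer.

Answer: 9

Derivation:
Click 1 (2,5) count=2: revealed 1 new [(2,5)] -> total=1
Click 2 (0,3) count=0: revealed 6 new [(0,2) (0,3) (0,4) (1,2) (1,3) (1,4)] -> total=7
Click 3 (4,2) count=4: revealed 1 new [(4,2)] -> total=8
Click 4 (1,1) count=2: revealed 1 new [(1,1)] -> total=9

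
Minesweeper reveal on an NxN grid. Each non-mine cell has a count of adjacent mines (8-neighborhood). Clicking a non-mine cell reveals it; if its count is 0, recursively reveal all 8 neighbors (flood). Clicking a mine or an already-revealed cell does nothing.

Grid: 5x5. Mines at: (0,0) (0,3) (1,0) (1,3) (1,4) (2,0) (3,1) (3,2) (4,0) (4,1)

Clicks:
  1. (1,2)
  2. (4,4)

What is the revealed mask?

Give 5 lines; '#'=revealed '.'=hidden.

Click 1 (1,2) count=2: revealed 1 new [(1,2)] -> total=1
Click 2 (4,4) count=0: revealed 6 new [(2,3) (2,4) (3,3) (3,4) (4,3) (4,4)] -> total=7

Answer: .....
..#..
...##
...##
...##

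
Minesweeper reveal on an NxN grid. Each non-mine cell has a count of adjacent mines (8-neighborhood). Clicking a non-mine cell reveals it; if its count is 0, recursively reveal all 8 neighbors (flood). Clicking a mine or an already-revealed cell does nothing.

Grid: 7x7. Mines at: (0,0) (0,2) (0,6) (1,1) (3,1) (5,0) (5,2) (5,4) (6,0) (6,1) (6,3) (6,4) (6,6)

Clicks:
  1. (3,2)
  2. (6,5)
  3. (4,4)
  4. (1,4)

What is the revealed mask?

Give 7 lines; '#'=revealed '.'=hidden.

Answer: ...###.
..#####
..#####
..#####
..#####
.....##
.....#.

Derivation:
Click 1 (3,2) count=1: revealed 1 new [(3,2)] -> total=1
Click 2 (6,5) count=3: revealed 1 new [(6,5)] -> total=2
Click 3 (4,4) count=1: revealed 1 new [(4,4)] -> total=3
Click 4 (1,4) count=0: revealed 23 new [(0,3) (0,4) (0,5) (1,2) (1,3) (1,4) (1,5) (1,6) (2,2) (2,3) (2,4) (2,5) (2,6) (3,3) (3,4) (3,5) (3,6) (4,2) (4,3) (4,5) (4,6) (5,5) (5,6)] -> total=26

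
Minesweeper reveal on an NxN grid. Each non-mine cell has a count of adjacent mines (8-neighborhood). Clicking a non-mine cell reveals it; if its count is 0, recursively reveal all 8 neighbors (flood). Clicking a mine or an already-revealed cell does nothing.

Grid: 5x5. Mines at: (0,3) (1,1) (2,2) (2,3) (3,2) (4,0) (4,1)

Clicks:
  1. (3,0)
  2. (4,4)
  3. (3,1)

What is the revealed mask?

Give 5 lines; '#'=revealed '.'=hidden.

Click 1 (3,0) count=2: revealed 1 new [(3,0)] -> total=1
Click 2 (4,4) count=0: revealed 4 new [(3,3) (3,4) (4,3) (4,4)] -> total=5
Click 3 (3,1) count=4: revealed 1 new [(3,1)] -> total=6

Answer: .....
.....
.....
##.##
...##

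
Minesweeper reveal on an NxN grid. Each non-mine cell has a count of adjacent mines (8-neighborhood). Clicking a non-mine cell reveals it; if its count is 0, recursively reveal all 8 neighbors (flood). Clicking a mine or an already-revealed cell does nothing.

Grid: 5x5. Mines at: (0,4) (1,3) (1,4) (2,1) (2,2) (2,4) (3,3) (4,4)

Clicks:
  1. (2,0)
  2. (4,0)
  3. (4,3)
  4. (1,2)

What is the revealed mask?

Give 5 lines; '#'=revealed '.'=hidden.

Click 1 (2,0) count=1: revealed 1 new [(2,0)] -> total=1
Click 2 (4,0) count=0: revealed 6 new [(3,0) (3,1) (3,2) (4,0) (4,1) (4,2)] -> total=7
Click 3 (4,3) count=2: revealed 1 new [(4,3)] -> total=8
Click 4 (1,2) count=3: revealed 1 new [(1,2)] -> total=9

Answer: .....
..#..
#....
###..
####.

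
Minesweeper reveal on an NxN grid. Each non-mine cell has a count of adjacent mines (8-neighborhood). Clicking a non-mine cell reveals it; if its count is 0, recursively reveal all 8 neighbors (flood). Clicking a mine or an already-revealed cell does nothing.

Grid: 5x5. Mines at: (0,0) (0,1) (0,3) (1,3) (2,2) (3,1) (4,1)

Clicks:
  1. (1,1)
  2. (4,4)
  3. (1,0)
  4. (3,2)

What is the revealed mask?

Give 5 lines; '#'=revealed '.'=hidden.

Click 1 (1,1) count=3: revealed 1 new [(1,1)] -> total=1
Click 2 (4,4) count=0: revealed 8 new [(2,3) (2,4) (3,2) (3,3) (3,4) (4,2) (4,3) (4,4)] -> total=9
Click 3 (1,0) count=2: revealed 1 new [(1,0)] -> total=10
Click 4 (3,2) count=3: revealed 0 new [(none)] -> total=10

Answer: .....
##...
...##
..###
..###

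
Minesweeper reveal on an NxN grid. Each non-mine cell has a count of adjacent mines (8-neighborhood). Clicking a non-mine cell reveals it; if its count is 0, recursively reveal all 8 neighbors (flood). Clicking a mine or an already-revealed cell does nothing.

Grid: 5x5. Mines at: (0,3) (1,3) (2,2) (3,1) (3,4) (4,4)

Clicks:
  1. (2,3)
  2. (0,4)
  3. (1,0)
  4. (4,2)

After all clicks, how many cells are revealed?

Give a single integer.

Answer: 11

Derivation:
Click 1 (2,3) count=3: revealed 1 new [(2,3)] -> total=1
Click 2 (0,4) count=2: revealed 1 new [(0,4)] -> total=2
Click 3 (1,0) count=0: revealed 8 new [(0,0) (0,1) (0,2) (1,0) (1,1) (1,2) (2,0) (2,1)] -> total=10
Click 4 (4,2) count=1: revealed 1 new [(4,2)] -> total=11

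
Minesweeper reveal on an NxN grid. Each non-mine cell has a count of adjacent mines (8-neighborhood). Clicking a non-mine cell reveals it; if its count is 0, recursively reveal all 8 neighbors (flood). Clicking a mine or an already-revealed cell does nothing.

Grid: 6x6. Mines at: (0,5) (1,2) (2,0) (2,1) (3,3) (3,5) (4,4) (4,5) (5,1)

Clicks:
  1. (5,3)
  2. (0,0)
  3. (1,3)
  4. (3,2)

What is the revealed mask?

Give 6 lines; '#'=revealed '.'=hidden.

Click 1 (5,3) count=1: revealed 1 new [(5,3)] -> total=1
Click 2 (0,0) count=0: revealed 4 new [(0,0) (0,1) (1,0) (1,1)] -> total=5
Click 3 (1,3) count=1: revealed 1 new [(1,3)] -> total=6
Click 4 (3,2) count=2: revealed 1 new [(3,2)] -> total=7

Answer: ##....
##.#..
......
..#...
......
...#..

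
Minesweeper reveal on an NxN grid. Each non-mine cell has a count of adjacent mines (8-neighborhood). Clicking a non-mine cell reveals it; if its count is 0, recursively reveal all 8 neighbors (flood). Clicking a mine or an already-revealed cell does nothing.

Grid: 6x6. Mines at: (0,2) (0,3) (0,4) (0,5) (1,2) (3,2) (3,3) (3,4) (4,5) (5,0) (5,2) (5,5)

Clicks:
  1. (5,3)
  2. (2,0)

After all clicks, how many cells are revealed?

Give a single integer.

Click 1 (5,3) count=1: revealed 1 new [(5,3)] -> total=1
Click 2 (2,0) count=0: revealed 10 new [(0,0) (0,1) (1,0) (1,1) (2,0) (2,1) (3,0) (3,1) (4,0) (4,1)] -> total=11

Answer: 11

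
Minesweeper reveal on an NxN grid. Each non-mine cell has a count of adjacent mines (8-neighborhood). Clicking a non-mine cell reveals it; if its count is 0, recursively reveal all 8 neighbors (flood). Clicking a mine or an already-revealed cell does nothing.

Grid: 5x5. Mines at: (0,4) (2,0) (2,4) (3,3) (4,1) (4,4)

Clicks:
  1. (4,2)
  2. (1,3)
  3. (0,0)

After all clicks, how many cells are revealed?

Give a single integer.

Click 1 (4,2) count=2: revealed 1 new [(4,2)] -> total=1
Click 2 (1,3) count=2: revealed 1 new [(1,3)] -> total=2
Click 3 (0,0) count=0: revealed 10 new [(0,0) (0,1) (0,2) (0,3) (1,0) (1,1) (1,2) (2,1) (2,2) (2,3)] -> total=12

Answer: 12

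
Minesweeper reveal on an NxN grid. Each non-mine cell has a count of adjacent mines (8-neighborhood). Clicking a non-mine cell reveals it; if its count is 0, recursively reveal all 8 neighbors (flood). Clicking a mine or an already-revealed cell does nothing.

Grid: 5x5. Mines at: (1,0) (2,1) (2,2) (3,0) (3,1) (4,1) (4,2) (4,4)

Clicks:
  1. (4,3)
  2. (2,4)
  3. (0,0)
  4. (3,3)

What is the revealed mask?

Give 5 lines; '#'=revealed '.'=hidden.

Click 1 (4,3) count=2: revealed 1 new [(4,3)] -> total=1
Click 2 (2,4) count=0: revealed 12 new [(0,1) (0,2) (0,3) (0,4) (1,1) (1,2) (1,3) (1,4) (2,3) (2,4) (3,3) (3,4)] -> total=13
Click 3 (0,0) count=1: revealed 1 new [(0,0)] -> total=14
Click 4 (3,3) count=3: revealed 0 new [(none)] -> total=14

Answer: #####
.####
...##
...##
...#.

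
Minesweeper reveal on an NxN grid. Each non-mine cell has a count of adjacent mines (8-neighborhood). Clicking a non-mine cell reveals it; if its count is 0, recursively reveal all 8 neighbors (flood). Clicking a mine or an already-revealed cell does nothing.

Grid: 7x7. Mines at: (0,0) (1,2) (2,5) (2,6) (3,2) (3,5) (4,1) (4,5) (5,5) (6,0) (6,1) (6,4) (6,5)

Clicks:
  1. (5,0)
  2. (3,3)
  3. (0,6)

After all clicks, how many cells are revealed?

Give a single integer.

Answer: 10

Derivation:
Click 1 (5,0) count=3: revealed 1 new [(5,0)] -> total=1
Click 2 (3,3) count=1: revealed 1 new [(3,3)] -> total=2
Click 3 (0,6) count=0: revealed 8 new [(0,3) (0,4) (0,5) (0,6) (1,3) (1,4) (1,5) (1,6)] -> total=10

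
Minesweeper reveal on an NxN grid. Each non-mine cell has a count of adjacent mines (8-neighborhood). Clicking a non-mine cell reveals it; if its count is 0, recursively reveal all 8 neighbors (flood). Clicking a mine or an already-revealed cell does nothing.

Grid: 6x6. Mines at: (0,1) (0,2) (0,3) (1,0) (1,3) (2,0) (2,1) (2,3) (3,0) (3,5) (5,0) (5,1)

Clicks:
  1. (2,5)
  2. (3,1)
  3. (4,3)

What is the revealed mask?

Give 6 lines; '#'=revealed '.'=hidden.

Click 1 (2,5) count=1: revealed 1 new [(2,5)] -> total=1
Click 2 (3,1) count=3: revealed 1 new [(3,1)] -> total=2
Click 3 (4,3) count=0: revealed 11 new [(3,2) (3,3) (3,4) (4,2) (4,3) (4,4) (4,5) (5,2) (5,3) (5,4) (5,5)] -> total=13

Answer: ......
......
.....#
.####.
..####
..####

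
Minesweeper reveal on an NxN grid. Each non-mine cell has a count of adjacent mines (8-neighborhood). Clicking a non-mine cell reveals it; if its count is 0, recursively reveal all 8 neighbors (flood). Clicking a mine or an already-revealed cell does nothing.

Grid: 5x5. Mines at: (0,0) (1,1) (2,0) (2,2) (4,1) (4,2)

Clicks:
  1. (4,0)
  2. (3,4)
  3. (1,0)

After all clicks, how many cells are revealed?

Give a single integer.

Answer: 14

Derivation:
Click 1 (4,0) count=1: revealed 1 new [(4,0)] -> total=1
Click 2 (3,4) count=0: revealed 12 new [(0,2) (0,3) (0,4) (1,2) (1,3) (1,4) (2,3) (2,4) (3,3) (3,4) (4,3) (4,4)] -> total=13
Click 3 (1,0) count=3: revealed 1 new [(1,0)] -> total=14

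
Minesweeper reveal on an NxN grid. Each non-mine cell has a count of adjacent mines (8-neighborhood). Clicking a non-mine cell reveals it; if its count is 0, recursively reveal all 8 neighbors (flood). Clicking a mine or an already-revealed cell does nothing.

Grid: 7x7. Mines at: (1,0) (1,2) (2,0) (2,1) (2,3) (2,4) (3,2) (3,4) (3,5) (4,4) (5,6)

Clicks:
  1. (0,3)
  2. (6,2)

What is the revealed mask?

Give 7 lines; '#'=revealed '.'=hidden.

Answer: ...#...
.......
.......
##.....
####...
######.
######.

Derivation:
Click 1 (0,3) count=1: revealed 1 new [(0,3)] -> total=1
Click 2 (6,2) count=0: revealed 18 new [(3,0) (3,1) (4,0) (4,1) (4,2) (4,3) (5,0) (5,1) (5,2) (5,3) (5,4) (5,5) (6,0) (6,1) (6,2) (6,3) (6,4) (6,5)] -> total=19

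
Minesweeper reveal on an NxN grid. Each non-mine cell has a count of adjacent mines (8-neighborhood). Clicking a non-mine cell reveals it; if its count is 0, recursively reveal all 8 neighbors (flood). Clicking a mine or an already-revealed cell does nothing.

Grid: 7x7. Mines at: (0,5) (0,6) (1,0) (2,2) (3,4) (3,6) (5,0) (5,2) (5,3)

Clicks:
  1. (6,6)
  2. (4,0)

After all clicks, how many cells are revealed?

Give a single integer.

Click 1 (6,6) count=0: revealed 9 new [(4,4) (4,5) (4,6) (5,4) (5,5) (5,6) (6,4) (6,5) (6,6)] -> total=9
Click 2 (4,0) count=1: revealed 1 new [(4,0)] -> total=10

Answer: 10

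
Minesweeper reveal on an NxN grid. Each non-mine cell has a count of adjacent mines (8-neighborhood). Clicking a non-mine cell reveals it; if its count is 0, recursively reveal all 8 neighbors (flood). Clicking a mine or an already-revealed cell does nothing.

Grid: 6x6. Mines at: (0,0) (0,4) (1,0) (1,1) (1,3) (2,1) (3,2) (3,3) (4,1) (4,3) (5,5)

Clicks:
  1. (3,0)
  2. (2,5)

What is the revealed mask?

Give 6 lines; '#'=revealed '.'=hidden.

Click 1 (3,0) count=2: revealed 1 new [(3,0)] -> total=1
Click 2 (2,5) count=0: revealed 8 new [(1,4) (1,5) (2,4) (2,5) (3,4) (3,5) (4,4) (4,5)] -> total=9

Answer: ......
....##
....##
#...##
....##
......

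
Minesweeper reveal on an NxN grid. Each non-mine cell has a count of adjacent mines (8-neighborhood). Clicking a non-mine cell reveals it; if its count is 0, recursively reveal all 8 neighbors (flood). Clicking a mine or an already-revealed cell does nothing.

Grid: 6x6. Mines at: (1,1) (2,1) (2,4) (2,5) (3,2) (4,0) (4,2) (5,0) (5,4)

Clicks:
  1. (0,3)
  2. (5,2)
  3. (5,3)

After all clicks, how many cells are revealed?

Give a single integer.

Click 1 (0,3) count=0: revealed 8 new [(0,2) (0,3) (0,4) (0,5) (1,2) (1,3) (1,4) (1,5)] -> total=8
Click 2 (5,2) count=1: revealed 1 new [(5,2)] -> total=9
Click 3 (5,3) count=2: revealed 1 new [(5,3)] -> total=10

Answer: 10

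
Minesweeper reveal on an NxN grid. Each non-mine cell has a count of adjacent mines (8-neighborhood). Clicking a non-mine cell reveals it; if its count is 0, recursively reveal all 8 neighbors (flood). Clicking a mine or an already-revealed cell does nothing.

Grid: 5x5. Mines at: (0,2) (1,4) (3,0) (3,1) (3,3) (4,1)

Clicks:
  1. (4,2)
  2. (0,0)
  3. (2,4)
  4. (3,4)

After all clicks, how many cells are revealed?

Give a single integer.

Click 1 (4,2) count=3: revealed 1 new [(4,2)] -> total=1
Click 2 (0,0) count=0: revealed 6 new [(0,0) (0,1) (1,0) (1,1) (2,0) (2,1)] -> total=7
Click 3 (2,4) count=2: revealed 1 new [(2,4)] -> total=8
Click 4 (3,4) count=1: revealed 1 new [(3,4)] -> total=9

Answer: 9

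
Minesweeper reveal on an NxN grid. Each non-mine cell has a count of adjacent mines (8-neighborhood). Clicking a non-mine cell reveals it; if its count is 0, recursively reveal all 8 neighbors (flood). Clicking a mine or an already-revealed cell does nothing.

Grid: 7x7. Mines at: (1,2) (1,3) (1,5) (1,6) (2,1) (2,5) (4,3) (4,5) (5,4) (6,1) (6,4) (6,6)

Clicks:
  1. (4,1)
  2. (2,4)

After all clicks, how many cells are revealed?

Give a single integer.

Click 1 (4,1) count=0: revealed 9 new [(3,0) (3,1) (3,2) (4,0) (4,1) (4,2) (5,0) (5,1) (5,2)] -> total=9
Click 2 (2,4) count=3: revealed 1 new [(2,4)] -> total=10

Answer: 10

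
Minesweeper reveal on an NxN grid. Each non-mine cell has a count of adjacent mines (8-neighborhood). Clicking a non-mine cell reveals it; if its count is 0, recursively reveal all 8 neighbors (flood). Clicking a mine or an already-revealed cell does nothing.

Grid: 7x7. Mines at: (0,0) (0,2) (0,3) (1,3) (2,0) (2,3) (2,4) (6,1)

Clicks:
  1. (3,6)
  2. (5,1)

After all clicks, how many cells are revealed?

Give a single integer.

Answer: 34

Derivation:
Click 1 (3,6) count=0: revealed 34 new [(0,4) (0,5) (0,6) (1,4) (1,5) (1,6) (2,5) (2,6) (3,0) (3,1) (3,2) (3,3) (3,4) (3,5) (3,6) (4,0) (4,1) (4,2) (4,3) (4,4) (4,5) (4,6) (5,0) (5,1) (5,2) (5,3) (5,4) (5,5) (5,6) (6,2) (6,3) (6,4) (6,5) (6,6)] -> total=34
Click 2 (5,1) count=1: revealed 0 new [(none)] -> total=34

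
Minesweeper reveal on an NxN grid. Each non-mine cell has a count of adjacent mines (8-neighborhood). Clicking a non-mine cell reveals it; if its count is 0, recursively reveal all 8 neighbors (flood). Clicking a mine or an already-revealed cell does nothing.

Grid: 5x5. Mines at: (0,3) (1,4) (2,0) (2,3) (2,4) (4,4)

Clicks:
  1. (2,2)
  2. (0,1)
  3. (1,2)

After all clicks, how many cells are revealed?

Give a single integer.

Click 1 (2,2) count=1: revealed 1 new [(2,2)] -> total=1
Click 2 (0,1) count=0: revealed 6 new [(0,0) (0,1) (0,2) (1,0) (1,1) (1,2)] -> total=7
Click 3 (1,2) count=2: revealed 0 new [(none)] -> total=7

Answer: 7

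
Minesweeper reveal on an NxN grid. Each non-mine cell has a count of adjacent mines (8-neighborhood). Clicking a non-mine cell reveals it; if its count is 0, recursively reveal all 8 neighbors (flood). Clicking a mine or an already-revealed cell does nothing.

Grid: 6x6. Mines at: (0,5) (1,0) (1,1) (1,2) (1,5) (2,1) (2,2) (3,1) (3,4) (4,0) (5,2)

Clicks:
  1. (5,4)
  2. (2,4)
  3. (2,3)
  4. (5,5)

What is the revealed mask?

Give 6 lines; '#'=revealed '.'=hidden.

Click 1 (5,4) count=0: revealed 6 new [(4,3) (4,4) (4,5) (5,3) (5,4) (5,5)] -> total=6
Click 2 (2,4) count=2: revealed 1 new [(2,4)] -> total=7
Click 3 (2,3) count=3: revealed 1 new [(2,3)] -> total=8
Click 4 (5,5) count=0: revealed 0 new [(none)] -> total=8

Answer: ......
......
...##.
......
...###
...###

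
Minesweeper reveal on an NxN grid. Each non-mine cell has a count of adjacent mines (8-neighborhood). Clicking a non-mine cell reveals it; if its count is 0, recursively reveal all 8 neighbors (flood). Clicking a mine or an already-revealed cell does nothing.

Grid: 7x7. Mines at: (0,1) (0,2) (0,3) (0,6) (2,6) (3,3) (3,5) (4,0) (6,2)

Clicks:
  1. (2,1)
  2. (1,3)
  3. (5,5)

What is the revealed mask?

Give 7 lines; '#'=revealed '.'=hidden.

Click 1 (2,1) count=0: revealed 9 new [(1,0) (1,1) (1,2) (2,0) (2,1) (2,2) (3,0) (3,1) (3,2)] -> total=9
Click 2 (1,3) count=2: revealed 1 new [(1,3)] -> total=10
Click 3 (5,5) count=0: revealed 12 new [(4,3) (4,4) (4,5) (4,6) (5,3) (5,4) (5,5) (5,6) (6,3) (6,4) (6,5) (6,6)] -> total=22

Answer: .......
####...
###....
###....
...####
...####
...####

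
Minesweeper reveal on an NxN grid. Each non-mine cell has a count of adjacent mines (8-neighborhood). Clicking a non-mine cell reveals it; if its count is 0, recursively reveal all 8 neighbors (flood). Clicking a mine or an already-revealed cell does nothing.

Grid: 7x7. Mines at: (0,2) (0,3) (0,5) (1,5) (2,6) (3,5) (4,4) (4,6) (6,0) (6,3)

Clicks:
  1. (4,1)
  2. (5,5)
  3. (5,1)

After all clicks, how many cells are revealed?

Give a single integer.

Click 1 (4,1) count=0: revealed 25 new [(0,0) (0,1) (1,0) (1,1) (1,2) (1,3) (1,4) (2,0) (2,1) (2,2) (2,3) (2,4) (3,0) (3,1) (3,2) (3,3) (3,4) (4,0) (4,1) (4,2) (4,3) (5,0) (5,1) (5,2) (5,3)] -> total=25
Click 2 (5,5) count=2: revealed 1 new [(5,5)] -> total=26
Click 3 (5,1) count=1: revealed 0 new [(none)] -> total=26

Answer: 26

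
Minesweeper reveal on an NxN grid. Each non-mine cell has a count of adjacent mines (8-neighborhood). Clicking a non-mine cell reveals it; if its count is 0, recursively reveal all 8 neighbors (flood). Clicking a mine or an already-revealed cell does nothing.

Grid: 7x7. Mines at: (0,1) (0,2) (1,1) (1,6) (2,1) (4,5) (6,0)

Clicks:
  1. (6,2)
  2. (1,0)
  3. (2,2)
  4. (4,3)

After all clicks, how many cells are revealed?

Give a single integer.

Answer: 36

Derivation:
Click 1 (6,2) count=0: revealed 35 new [(0,3) (0,4) (0,5) (1,2) (1,3) (1,4) (1,5) (2,2) (2,3) (2,4) (2,5) (3,0) (3,1) (3,2) (3,3) (3,4) (3,5) (4,0) (4,1) (4,2) (4,3) (4,4) (5,0) (5,1) (5,2) (5,3) (5,4) (5,5) (5,6) (6,1) (6,2) (6,3) (6,4) (6,5) (6,6)] -> total=35
Click 2 (1,0) count=3: revealed 1 new [(1,0)] -> total=36
Click 3 (2,2) count=2: revealed 0 new [(none)] -> total=36
Click 4 (4,3) count=0: revealed 0 new [(none)] -> total=36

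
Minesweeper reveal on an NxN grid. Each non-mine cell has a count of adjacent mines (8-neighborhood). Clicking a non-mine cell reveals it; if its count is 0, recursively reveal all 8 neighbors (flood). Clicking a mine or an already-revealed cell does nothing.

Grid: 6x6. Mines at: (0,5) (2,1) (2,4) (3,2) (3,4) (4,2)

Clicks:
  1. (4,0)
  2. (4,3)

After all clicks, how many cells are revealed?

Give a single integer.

Click 1 (4,0) count=0: revealed 6 new [(3,0) (3,1) (4,0) (4,1) (5,0) (5,1)] -> total=6
Click 2 (4,3) count=3: revealed 1 new [(4,3)] -> total=7

Answer: 7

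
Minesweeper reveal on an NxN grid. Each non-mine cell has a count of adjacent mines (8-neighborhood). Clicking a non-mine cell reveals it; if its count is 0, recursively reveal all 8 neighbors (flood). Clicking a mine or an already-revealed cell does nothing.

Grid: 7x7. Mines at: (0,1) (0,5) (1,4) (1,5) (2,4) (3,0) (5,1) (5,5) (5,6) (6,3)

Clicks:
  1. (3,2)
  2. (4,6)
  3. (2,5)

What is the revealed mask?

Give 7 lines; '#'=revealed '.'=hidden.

Click 1 (3,2) count=0: revealed 17 new [(1,1) (1,2) (1,3) (2,1) (2,2) (2,3) (3,1) (3,2) (3,3) (3,4) (4,1) (4,2) (4,3) (4,4) (5,2) (5,3) (5,4)] -> total=17
Click 2 (4,6) count=2: revealed 1 new [(4,6)] -> total=18
Click 3 (2,5) count=3: revealed 1 new [(2,5)] -> total=19

Answer: .......
.###...
.###.#.
.####..
.####.#
..###..
.......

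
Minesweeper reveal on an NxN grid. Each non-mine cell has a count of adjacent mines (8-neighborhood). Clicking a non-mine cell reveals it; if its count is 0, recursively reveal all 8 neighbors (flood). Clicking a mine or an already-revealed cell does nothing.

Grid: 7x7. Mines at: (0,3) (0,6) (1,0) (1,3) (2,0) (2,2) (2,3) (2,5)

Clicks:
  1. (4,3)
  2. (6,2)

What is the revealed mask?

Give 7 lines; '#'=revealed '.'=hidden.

Click 1 (4,3) count=0: revealed 28 new [(3,0) (3,1) (3,2) (3,3) (3,4) (3,5) (3,6) (4,0) (4,1) (4,2) (4,3) (4,4) (4,5) (4,6) (5,0) (5,1) (5,2) (5,3) (5,4) (5,5) (5,6) (6,0) (6,1) (6,2) (6,3) (6,4) (6,5) (6,6)] -> total=28
Click 2 (6,2) count=0: revealed 0 new [(none)] -> total=28

Answer: .......
.......
.......
#######
#######
#######
#######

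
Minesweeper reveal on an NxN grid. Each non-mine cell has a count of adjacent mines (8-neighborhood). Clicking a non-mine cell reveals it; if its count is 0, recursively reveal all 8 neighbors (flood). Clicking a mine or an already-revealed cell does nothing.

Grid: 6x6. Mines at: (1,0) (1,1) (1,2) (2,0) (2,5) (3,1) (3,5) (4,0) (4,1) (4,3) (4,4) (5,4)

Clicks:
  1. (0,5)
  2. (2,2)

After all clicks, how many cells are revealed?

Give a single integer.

Answer: 7

Derivation:
Click 1 (0,5) count=0: revealed 6 new [(0,3) (0,4) (0,5) (1,3) (1,4) (1,5)] -> total=6
Click 2 (2,2) count=3: revealed 1 new [(2,2)] -> total=7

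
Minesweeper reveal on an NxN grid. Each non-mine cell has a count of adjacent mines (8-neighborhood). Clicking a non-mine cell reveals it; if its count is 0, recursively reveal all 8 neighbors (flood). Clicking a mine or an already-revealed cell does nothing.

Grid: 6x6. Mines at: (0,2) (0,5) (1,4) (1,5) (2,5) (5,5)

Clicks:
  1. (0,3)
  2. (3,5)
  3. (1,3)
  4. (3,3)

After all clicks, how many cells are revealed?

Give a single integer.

Click 1 (0,3) count=2: revealed 1 new [(0,3)] -> total=1
Click 2 (3,5) count=1: revealed 1 new [(3,5)] -> total=2
Click 3 (1,3) count=2: revealed 1 new [(1,3)] -> total=3
Click 4 (3,3) count=0: revealed 25 new [(0,0) (0,1) (1,0) (1,1) (1,2) (2,0) (2,1) (2,2) (2,3) (2,4) (3,0) (3,1) (3,2) (3,3) (3,4) (4,0) (4,1) (4,2) (4,3) (4,4) (5,0) (5,1) (5,2) (5,3) (5,4)] -> total=28

Answer: 28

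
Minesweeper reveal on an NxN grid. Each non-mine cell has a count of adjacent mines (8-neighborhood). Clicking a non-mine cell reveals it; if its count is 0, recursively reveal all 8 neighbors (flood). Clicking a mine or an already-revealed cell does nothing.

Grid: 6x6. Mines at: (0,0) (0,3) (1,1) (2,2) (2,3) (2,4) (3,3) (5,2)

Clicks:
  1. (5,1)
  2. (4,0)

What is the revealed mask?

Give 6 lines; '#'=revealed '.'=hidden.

Answer: ......
......
##....
##....
##....
##....

Derivation:
Click 1 (5,1) count=1: revealed 1 new [(5,1)] -> total=1
Click 2 (4,0) count=0: revealed 7 new [(2,0) (2,1) (3,0) (3,1) (4,0) (4,1) (5,0)] -> total=8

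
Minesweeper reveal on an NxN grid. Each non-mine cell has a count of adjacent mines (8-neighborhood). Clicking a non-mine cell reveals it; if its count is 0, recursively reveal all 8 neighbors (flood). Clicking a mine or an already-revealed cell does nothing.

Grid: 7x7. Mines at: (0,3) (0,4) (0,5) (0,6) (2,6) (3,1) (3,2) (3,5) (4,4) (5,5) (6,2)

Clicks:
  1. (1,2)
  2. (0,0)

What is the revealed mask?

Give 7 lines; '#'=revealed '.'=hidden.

Answer: ###....
###....
###....
.......
.......
.......
.......

Derivation:
Click 1 (1,2) count=1: revealed 1 new [(1,2)] -> total=1
Click 2 (0,0) count=0: revealed 8 new [(0,0) (0,1) (0,2) (1,0) (1,1) (2,0) (2,1) (2,2)] -> total=9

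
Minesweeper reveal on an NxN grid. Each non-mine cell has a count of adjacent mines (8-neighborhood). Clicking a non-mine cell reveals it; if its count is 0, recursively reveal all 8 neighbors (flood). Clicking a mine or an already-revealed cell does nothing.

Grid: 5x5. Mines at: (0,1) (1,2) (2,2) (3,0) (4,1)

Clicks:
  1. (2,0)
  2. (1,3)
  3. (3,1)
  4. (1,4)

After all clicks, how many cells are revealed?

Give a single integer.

Answer: 14

Derivation:
Click 1 (2,0) count=1: revealed 1 new [(2,0)] -> total=1
Click 2 (1,3) count=2: revealed 1 new [(1,3)] -> total=2
Click 3 (3,1) count=3: revealed 1 new [(3,1)] -> total=3
Click 4 (1,4) count=0: revealed 11 new [(0,3) (0,4) (1,4) (2,3) (2,4) (3,2) (3,3) (3,4) (4,2) (4,3) (4,4)] -> total=14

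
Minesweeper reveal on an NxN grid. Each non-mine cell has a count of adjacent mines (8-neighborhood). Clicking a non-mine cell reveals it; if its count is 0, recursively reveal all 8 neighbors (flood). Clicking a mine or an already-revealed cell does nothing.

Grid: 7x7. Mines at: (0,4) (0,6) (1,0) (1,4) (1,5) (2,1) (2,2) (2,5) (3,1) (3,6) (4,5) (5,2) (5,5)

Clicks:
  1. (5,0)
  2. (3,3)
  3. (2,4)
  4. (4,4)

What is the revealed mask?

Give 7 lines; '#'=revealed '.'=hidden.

Click 1 (5,0) count=0: revealed 6 new [(4,0) (4,1) (5,0) (5,1) (6,0) (6,1)] -> total=6
Click 2 (3,3) count=1: revealed 1 new [(3,3)] -> total=7
Click 3 (2,4) count=3: revealed 1 new [(2,4)] -> total=8
Click 4 (4,4) count=2: revealed 1 new [(4,4)] -> total=9

Answer: .......
.......
....#..
...#...
##..#..
##.....
##.....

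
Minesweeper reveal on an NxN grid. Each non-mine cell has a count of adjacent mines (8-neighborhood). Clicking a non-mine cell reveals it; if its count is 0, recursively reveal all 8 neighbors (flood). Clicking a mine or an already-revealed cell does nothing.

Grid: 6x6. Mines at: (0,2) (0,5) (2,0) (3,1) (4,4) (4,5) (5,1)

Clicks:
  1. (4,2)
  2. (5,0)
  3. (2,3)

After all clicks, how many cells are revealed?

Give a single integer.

Click 1 (4,2) count=2: revealed 1 new [(4,2)] -> total=1
Click 2 (5,0) count=1: revealed 1 new [(5,0)] -> total=2
Click 3 (2,3) count=0: revealed 12 new [(1,2) (1,3) (1,4) (1,5) (2,2) (2,3) (2,4) (2,5) (3,2) (3,3) (3,4) (3,5)] -> total=14

Answer: 14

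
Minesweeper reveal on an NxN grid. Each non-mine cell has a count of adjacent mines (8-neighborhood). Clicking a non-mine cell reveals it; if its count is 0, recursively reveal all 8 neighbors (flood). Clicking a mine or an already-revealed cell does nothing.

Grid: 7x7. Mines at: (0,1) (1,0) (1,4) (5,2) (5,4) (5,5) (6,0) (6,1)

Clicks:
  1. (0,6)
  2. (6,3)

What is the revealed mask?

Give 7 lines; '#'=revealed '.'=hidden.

Answer: .....##
.###.##
#######
#######
#######
##.....
...#...

Derivation:
Click 1 (0,6) count=0: revealed 30 new [(0,5) (0,6) (1,1) (1,2) (1,3) (1,5) (1,6) (2,0) (2,1) (2,2) (2,3) (2,4) (2,5) (2,6) (3,0) (3,1) (3,2) (3,3) (3,4) (3,5) (3,6) (4,0) (4,1) (4,2) (4,3) (4,4) (4,5) (4,6) (5,0) (5,1)] -> total=30
Click 2 (6,3) count=2: revealed 1 new [(6,3)] -> total=31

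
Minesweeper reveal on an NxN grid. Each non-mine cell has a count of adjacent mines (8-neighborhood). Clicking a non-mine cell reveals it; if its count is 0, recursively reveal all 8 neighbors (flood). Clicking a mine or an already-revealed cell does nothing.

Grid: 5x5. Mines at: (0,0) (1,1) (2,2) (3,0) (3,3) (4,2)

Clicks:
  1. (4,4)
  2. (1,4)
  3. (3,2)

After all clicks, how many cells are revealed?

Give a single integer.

Click 1 (4,4) count=1: revealed 1 new [(4,4)] -> total=1
Click 2 (1,4) count=0: revealed 8 new [(0,2) (0,3) (0,4) (1,2) (1,3) (1,4) (2,3) (2,4)] -> total=9
Click 3 (3,2) count=3: revealed 1 new [(3,2)] -> total=10

Answer: 10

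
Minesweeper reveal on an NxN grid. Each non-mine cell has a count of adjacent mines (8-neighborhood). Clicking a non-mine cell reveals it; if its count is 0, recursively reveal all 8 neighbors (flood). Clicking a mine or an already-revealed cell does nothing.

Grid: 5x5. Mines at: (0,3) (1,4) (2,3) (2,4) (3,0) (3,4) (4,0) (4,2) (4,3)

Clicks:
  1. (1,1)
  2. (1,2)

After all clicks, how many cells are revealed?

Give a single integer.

Answer: 9

Derivation:
Click 1 (1,1) count=0: revealed 9 new [(0,0) (0,1) (0,2) (1,0) (1,1) (1,2) (2,0) (2,1) (2,2)] -> total=9
Click 2 (1,2) count=2: revealed 0 new [(none)] -> total=9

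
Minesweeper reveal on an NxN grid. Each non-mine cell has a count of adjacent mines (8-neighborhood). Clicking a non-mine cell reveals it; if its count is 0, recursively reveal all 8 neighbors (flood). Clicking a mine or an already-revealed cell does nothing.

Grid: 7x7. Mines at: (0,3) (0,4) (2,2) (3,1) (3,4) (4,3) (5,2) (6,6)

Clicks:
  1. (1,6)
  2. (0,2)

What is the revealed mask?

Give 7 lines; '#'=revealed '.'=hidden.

Click 1 (1,6) count=0: revealed 12 new [(0,5) (0,6) (1,5) (1,6) (2,5) (2,6) (3,5) (3,6) (4,5) (4,6) (5,5) (5,6)] -> total=12
Click 2 (0,2) count=1: revealed 1 new [(0,2)] -> total=13

Answer: ..#..##
.....##
.....##
.....##
.....##
.....##
.......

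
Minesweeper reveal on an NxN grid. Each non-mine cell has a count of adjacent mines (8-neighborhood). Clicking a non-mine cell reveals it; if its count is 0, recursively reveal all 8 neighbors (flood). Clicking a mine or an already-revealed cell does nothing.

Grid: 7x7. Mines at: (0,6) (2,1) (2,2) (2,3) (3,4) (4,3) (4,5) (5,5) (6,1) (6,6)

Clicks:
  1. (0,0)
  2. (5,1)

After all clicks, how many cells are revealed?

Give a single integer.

Click 1 (0,0) count=0: revealed 12 new [(0,0) (0,1) (0,2) (0,3) (0,4) (0,5) (1,0) (1,1) (1,2) (1,3) (1,4) (1,5)] -> total=12
Click 2 (5,1) count=1: revealed 1 new [(5,1)] -> total=13

Answer: 13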